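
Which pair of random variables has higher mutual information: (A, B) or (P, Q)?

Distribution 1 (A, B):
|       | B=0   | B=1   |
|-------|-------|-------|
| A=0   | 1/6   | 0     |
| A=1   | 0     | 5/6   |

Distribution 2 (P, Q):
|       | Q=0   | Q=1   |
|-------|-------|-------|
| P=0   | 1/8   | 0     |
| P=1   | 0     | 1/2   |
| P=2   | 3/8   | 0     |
Distribution 1 (A, B):
Marginal P(A) (row sums):
  P(A=0) = 1/6 + 0 = 1/6
  P(A=1) = 0 + 5/6 = 5/6
Marginal P(B) (column sums):
  P(B=0) = 1/6 + 0 = 1/6
  P(B=1) = 0 + 5/6 = 5/6

H(A) = -[(1/6)·log₂(1/6) + (5/6)·log₂(5/6)]
  = 0.4308 + 0.2192
  = 0.6500 bits
H(B) = -[(1/6)·log₂(1/6) + (5/6)·log₂(5/6)]
  = 0.4308 + 0.2192
  = 0.6500 bits
H(A,B) = -[(1/6)·log₂(1/6) + (5/6)·log₂(5/6)]
  = 0.4308 + 0.2192
  = 0.6500 bits

I(A;B) = H(A) + H(B) - H(A,B)
  = 0.6500 + 0.6500 - 0.6500
  = 0.6500 bits

Distribution 2 (P, Q):
Marginal P(P) (row sums):
  P(P=0) = 1/8 + 0 = 1/8
  P(P=1) = 0 + 1/2 = 1/2
  P(P=2) = 3/8 + 0 = 3/8
Marginal P(Q) (column sums):
  P(Q=0) = 1/8 + 0 + 3/8 = 1/2
  P(Q=1) = 0 + 1/2 + 0 = 1/2

H(P) = -[(1/8)·log₂(1/8) + (1/2)·log₂(1/2) + (3/8)·log₂(3/8)]
  = 0.3750 + 0.5000 + 0.5306
  = 1.4056 bits
H(Q) = -[(1/2)·log₂(1/2) + (1/2)·log₂(1/2)]
  = 0.5000 + 0.5000
  = 1.0000 bits
H(P,Q) = -[(1/8)·log₂(1/8) + (1/2)·log₂(1/2) + (3/8)·log₂(3/8)]
  = 0.3750 + 0.5000 + 0.5306
  = 1.4056 bits

I(P;Q) = H(P) + H(Q) - H(P,Q)
  = 1.4056 + 1.0000 - 1.4056
  = 1.0000 bits

I(P;Q) = 1.0000 bits > I(A;B) = 0.6500 bits, so (P, Q) has the higher mutual information (stronger dependence).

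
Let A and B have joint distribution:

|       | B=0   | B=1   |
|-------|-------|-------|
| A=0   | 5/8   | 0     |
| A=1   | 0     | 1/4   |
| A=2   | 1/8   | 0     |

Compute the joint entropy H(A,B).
H(A,B) = -Σ P(A,B) log₂ P(A,B), summed over the non-zero cells:
H(A,B) = -[(5/8)·log₂(5/8) + (1/4)·log₂(1/4) + (1/8)·log₂(1/8)]
  = 0.4238 + 0.5000 + 0.3750
  = 1.2988 bits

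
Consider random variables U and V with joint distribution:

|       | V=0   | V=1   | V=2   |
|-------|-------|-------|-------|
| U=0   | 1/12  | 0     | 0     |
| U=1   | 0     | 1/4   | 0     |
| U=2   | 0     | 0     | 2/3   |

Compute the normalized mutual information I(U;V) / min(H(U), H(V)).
Marginal P(U) (row sums):
  P(U=0) = 1/12 + 0 + 0 = 1/12
  P(U=1) = 0 + 1/4 + 0 = 1/4
  P(U=2) = 0 + 0 + 2/3 = 2/3
Marginal P(V) (column sums):
  P(V=0) = 1/12 + 0 + 0 = 1/12
  P(V=1) = 0 + 1/4 + 0 = 1/4
  P(V=2) = 0 + 0 + 2/3 = 2/3

H(U) = -[(1/12)·log₂(1/12) + (1/4)·log₂(1/4) + (2/3)·log₂(2/3)]
  = 0.2987 + 0.5000 + 0.3900
  = 1.1887 bits
H(V) = -[(1/12)·log₂(1/12) + (1/4)·log₂(1/4) + (2/3)·log₂(2/3)]
  = 0.2987 + 0.5000 + 0.3900
  = 1.1887 bits
H(U,V) = -[(1/12)·log₂(1/12) + (1/4)·log₂(1/4) + (2/3)·log₂(2/3)]
  = 0.2987 + 0.5000 + 0.3900
  = 1.1887 bits

I(U;V) = H(U) + H(V) - H(U,V)
  = 1.1887 + 1.1887 - 1.1887
  = 1.1887 bits

min(H(U), H(V)) = min(1.1887, 1.1887) = 1.1887 bits
Normalized MI = 1.1887 / 1.1887 = 1.0000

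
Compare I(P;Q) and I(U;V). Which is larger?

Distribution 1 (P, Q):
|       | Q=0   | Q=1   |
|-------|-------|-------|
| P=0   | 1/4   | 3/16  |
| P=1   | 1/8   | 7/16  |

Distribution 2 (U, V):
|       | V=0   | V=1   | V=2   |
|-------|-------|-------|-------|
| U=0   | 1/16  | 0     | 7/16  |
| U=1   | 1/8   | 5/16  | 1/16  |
Distribution 1 (P, Q):
Marginal P(P) (row sums):
  P(P=0) = 1/4 + 3/16 = 7/16
  P(P=1) = 1/8 + 7/16 = 9/16
Marginal P(Q) (column sums):
  P(Q=0) = 1/4 + 1/8 = 3/8
  P(Q=1) = 3/16 + 7/16 = 5/8

H(P) = -[(7/16)·log₂(7/16) + (9/16)·log₂(9/16)]
  = 0.5218 + 0.4669
  = 0.9887 bits
H(Q) = -[(3/8)·log₂(3/8) + (5/8)·log₂(5/8)]
  = 0.5306 + 0.4238
  = 0.9544 bits
H(P,Q) = -[(1/4)·log₂(1/4) + (3/16)·log₂(3/16) + (1/8)·log₂(1/8) + (7/16)·log₂(7/16)]
  = 0.5000 + 0.4528 + 0.3750 + 0.5218
  = 1.8496 bits

I(P;Q) = H(P) + H(Q) - H(P,Q)
  = 0.9887 + 0.9544 - 1.8496
  = 0.0935 bits

Distribution 2 (U, V):
Marginal P(U) (row sums):
  P(U=0) = 1/16 + 0 + 7/16 = 1/2
  P(U=1) = 1/8 + 5/16 + 1/16 = 1/2
Marginal P(V) (column sums):
  P(V=0) = 1/16 + 1/8 = 3/16
  P(V=1) = 0 + 5/16 = 5/16
  P(V=2) = 7/16 + 1/16 = 1/2

H(U) = -[(1/2)·log₂(1/2) + (1/2)·log₂(1/2)]
  = 0.5000 + 0.5000
  = 1.0000 bits
H(V) = -[(3/16)·log₂(3/16) + (5/16)·log₂(5/16) + (1/2)·log₂(1/2)]
  = 0.4528 + 0.5244 + 0.5000
  = 1.4772 bits
H(U,V) = -[(1/16)·log₂(1/16) + (7/16)·log₂(7/16) + (1/8)·log₂(1/8) + (5/16)·log₂(5/16) + (1/16)·log₂(1/16)]
  = 0.2500 + 0.5218 + 0.3750 + 0.5244 + 0.2500
  = 1.9212 bits

I(U;V) = H(U) + H(V) - H(U,V)
  = 1.0000 + 1.4772 - 1.9212
  = 0.5560 bits

I(U;V) = 0.5560 bits > I(P;Q) = 0.0935 bits, so (U, V) has the higher mutual information (stronger dependence).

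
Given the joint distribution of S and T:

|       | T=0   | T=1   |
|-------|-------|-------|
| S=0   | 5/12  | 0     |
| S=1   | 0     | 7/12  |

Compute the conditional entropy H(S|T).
Marginal P(T) (column sums):
  P(T=0) = 5/12 + 0 = 5/12
  P(T=1) = 0 + 7/12 = 7/12

H(S|T) = -Σ P(S,T)·log₂ P(S|T), where P(S|T) = P(S,T) / P(T)
  (cells with P(S,T) = 0 contribute 0)
  (S=0,T=0): P(S|T) = (5/12)/(5/12) = 1;  -(5/12)·log₂(1) = 0.0000
  (S=1,T=1): P(S|T) = (7/12)/(7/12) = 1;  -(7/12)·log₂(1) = 0.0000
H(S|T) = 0.0000 + 0.0000
  = 0.0000 bits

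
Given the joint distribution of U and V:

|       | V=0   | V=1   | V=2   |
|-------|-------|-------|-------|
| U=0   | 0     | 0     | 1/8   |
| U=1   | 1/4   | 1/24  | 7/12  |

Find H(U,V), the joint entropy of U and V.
H(U,V) = -Σ P(U,V) log₂ P(U,V), summed over the non-zero cells:
H(U,V) = -[(1/8)·log₂(1/8) + (1/4)·log₂(1/4) + (1/24)·log₂(1/24) + (7/12)·log₂(7/12)]
  = 0.3750 + 0.5000 + 0.1910 + 0.4536
  = 1.5196 bits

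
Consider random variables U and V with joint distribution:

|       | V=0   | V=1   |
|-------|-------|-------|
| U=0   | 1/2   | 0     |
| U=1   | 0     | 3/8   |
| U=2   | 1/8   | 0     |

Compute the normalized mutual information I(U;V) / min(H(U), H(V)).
Marginal P(U) (row sums):
  P(U=0) = 1/2 + 0 = 1/2
  P(U=1) = 0 + 3/8 = 3/8
  P(U=2) = 1/8 + 0 = 1/8
Marginal P(V) (column sums):
  P(V=0) = 1/2 + 0 + 1/8 = 5/8
  P(V=1) = 0 + 3/8 + 0 = 3/8

H(U) = -[(1/2)·log₂(1/2) + (3/8)·log₂(3/8) + (1/8)·log₂(1/8)]
  = 0.5000 + 0.5306 + 0.3750
  = 1.4056 bits
H(V) = -[(5/8)·log₂(5/8) + (3/8)·log₂(3/8)]
  = 0.4238 + 0.5306
  = 0.9544 bits
H(U,V) = -[(1/2)·log₂(1/2) + (3/8)·log₂(3/8) + (1/8)·log₂(1/8)]
  = 0.5000 + 0.5306 + 0.3750
  = 1.4056 bits

I(U;V) = H(U) + H(V) - H(U,V)
  = 1.4056 + 0.9544 - 1.4056
  = 0.9544 bits

min(H(U), H(V)) = min(1.4056, 0.9544) = 0.9544 bits
Normalized MI = 0.9544 / 0.9544 = 1.0000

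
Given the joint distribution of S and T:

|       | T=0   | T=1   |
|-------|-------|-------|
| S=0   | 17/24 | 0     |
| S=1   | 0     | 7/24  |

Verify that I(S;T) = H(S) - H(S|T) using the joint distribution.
Left side, from I(S;T) = H(S) + H(T) - H(S,T):
Marginal P(S) (row sums):
  P(S=0) = 17/24 + 0 = 17/24
  P(S=1) = 0 + 7/24 = 7/24
Marginal P(T) (column sums):
  P(T=0) = 17/24 + 0 = 17/24
  P(T=1) = 0 + 7/24 = 7/24

H(S) = -[(17/24)·log₂(17/24) + (7/24)·log₂(7/24)]
  = 0.3524 + 0.5185
  = 0.8709 bits
H(T) = -[(17/24)·log₂(17/24) + (7/24)·log₂(7/24)]
  = 0.3524 + 0.5185
  = 0.8709 bits
H(S,T) = -[(17/24)·log₂(17/24) + (7/24)·log₂(7/24)]
  = 0.3524 + 0.5185
  = 0.8709 bits

I(S;T) = H(S) + H(T) - H(S,T)
  = 0.8709 + 0.8709 - 0.8709
  = 0.8709 bits

Right side, with H(S|T) computed directly from the conditional probabilities:
H(S|T) = -Σ P(S,T)·log₂ P(S|T), where P(S|T) = P(S,T) / P(T)
  (cells with P(S,T) = 0 contribute 0)
  (S=0,T=0): P(S|T) = (17/24)/(17/24) = 1;  -(17/24)·log₂(1) = 0.0000
  (S=1,T=1): P(S|T) = (7/24)/(7/24) = 1;  -(7/24)·log₂(1) = 0.0000
H(S|T) = 0.0000 + 0.0000
  = 0.0000 bits
H(S) - H(S|T) = 0.8709 - 0.0000 = 0.8709 bits

Both sides equal 0.8709 bits, so I(S;T) = H(S) - H(S|T) ✓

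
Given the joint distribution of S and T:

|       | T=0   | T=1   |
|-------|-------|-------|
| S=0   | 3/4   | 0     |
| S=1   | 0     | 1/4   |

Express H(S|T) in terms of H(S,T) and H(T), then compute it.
H(S|T) = H(S,T) - H(T)

Marginal P(T) (column sums):
  P(T=0) = 3/4 + 0 = 3/4
  P(T=1) = 0 + 1/4 = 1/4

H(S,T) = -[(3/4)·log₂(3/4) + (1/4)·log₂(1/4)]
  = 0.3113 + 0.5000
  = 0.8113 bits
H(T) = -[(3/4)·log₂(3/4) + (1/4)·log₂(1/4)]
  = 0.3113 + 0.5000
  = 0.8113 bits

H(S|T) = 0.8113 - 0.8113 = 0.0000 bits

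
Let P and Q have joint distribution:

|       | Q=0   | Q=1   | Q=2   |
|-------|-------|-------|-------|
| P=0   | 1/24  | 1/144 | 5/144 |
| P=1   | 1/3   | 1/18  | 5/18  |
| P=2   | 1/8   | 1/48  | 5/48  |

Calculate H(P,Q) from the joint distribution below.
H(P,Q) = -Σ P(P,Q) log₂ P(P,Q), summed over the non-zero cells:
H(P,Q) = -[(1/24)·log₂(1/24) + (1/144)·log₂(1/144) + (5/144)·log₂(5/144) + (1/3)·log₂(1/3) + (1/18)·log₂(1/18) + (5/18)·log₂(5/18) + (1/8)·log₂(1/8) + (1/48)·log₂(1/48) + (5/48)·log₂(5/48)]
  = 0.1910 + 0.0498 + 0.1683 + 0.5283 + 0.2317 + 0.5133 + 0.3750 + 0.1164 + 0.3399
  = 2.5137 bits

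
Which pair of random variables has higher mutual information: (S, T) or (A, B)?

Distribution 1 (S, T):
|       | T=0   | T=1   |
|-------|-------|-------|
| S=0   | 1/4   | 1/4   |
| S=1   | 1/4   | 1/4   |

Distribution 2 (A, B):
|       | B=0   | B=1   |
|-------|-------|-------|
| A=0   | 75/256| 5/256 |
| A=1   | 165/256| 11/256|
Distribution 1 (S, T):
Marginal P(S) (row sums):
  P(S=0) = 1/4 + 1/4 = 1/2
  P(S=1) = 1/4 + 1/4 = 1/2
Marginal P(T) (column sums):
  P(T=0) = 1/4 + 1/4 = 1/2
  P(T=1) = 1/4 + 1/4 = 1/2

H(S) = -[(1/2)·log₂(1/2) + (1/2)·log₂(1/2)]
  = 0.5000 + 0.5000
  = 1.0000 bits
H(T) = -[(1/2)·log₂(1/2) + (1/2)·log₂(1/2)]
  = 0.5000 + 0.5000
  = 1.0000 bits
H(S,T) = -[(1/4)·log₂(1/4) + (1/4)·log₂(1/4) + (1/4)·log₂(1/4) + (1/4)·log₂(1/4)]
  = 0.5000 + 0.5000 + 0.5000 + 0.5000
  = 2.0000 bits

I(S;T) = H(S) + H(T) - H(S,T)
  = 1.0000 + 1.0000 - 2.0000
  = 0.0000 bits

Distribution 2 (A, B):
Marginal P(A) (row sums):
  P(A=0) = 75/256 + 5/256 = 5/16
  P(A=1) = 165/256 + 11/256 = 11/16
Marginal P(B) (column sums):
  P(B=0) = 75/256 + 165/256 = 15/16
  P(B=1) = 5/256 + 11/256 = 1/16

H(A) = -[(5/16)·log₂(5/16) + (11/16)·log₂(11/16)]
  = 0.5244 + 0.3716
  = 0.8960 bits
H(B) = -[(15/16)·log₂(15/16) + (1/16)·log₂(1/16)]
  = 0.0873 + 0.2500
  = 0.3373 bits
H(A,B) = -[(75/256)·log₂(75/256) + (5/256)·log₂(5/256) + (165/256)·log₂(165/256) + (11/256)·log₂(11/256)]
  = 0.5189 + 0.1109 + 0.4084 + 0.1951
  = 1.2333 bits

I(A;B) = H(A) + H(B) - H(A,B)
  = 0.8960 + 0.3373 - 1.2333
  = 0.0000 bits

Both joint tables factor as the product of their marginals, so I(S;T) = I(A;B) = 0 bits: neither is larger (both pairs are independent).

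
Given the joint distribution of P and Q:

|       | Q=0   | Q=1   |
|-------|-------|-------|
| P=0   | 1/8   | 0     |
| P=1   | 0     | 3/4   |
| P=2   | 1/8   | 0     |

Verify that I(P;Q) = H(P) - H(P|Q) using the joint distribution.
Left side, from I(P;Q) = H(P) + H(Q) - H(P,Q):
Marginal P(P) (row sums):
  P(P=0) = 1/8 + 0 = 1/8
  P(P=1) = 0 + 3/4 = 3/4
  P(P=2) = 1/8 + 0 = 1/8
Marginal P(Q) (column sums):
  P(Q=0) = 1/8 + 0 + 1/8 = 1/4
  P(Q=1) = 0 + 3/4 + 0 = 3/4

H(P) = -[(1/8)·log₂(1/8) + (3/4)·log₂(3/4) + (1/8)·log₂(1/8)]
  = 0.3750 + 0.3113 + 0.3750
  = 1.0613 bits
H(Q) = -[(1/4)·log₂(1/4) + (3/4)·log₂(3/4)]
  = 0.5000 + 0.3113
  = 0.8113 bits
H(P,Q) = -[(1/8)·log₂(1/8) + (3/4)·log₂(3/4) + (1/8)·log₂(1/8)]
  = 0.3750 + 0.3113 + 0.3750
  = 1.0613 bits

I(P;Q) = H(P) + H(Q) - H(P,Q)
  = 1.0613 + 0.8113 - 1.0613
  = 0.8113 bits

Right side, with H(P|Q) computed directly from the conditional probabilities:
H(P|Q) = -Σ P(P,Q)·log₂ P(P|Q), where P(P|Q) = P(P,Q) / P(Q)
  (cells with P(P,Q) = 0 contribute 0)
  (P=0,Q=0): P(P|Q) = (1/8)/(1/4) = 1/2;  -(1/8)·log₂(1/2) = 0.1250
  (P=1,Q=1): P(P|Q) = (3/4)/(3/4) = 1;  -(3/4)·log₂(1) = 0.0000
  (P=2,Q=0): P(P|Q) = (1/8)/(1/4) = 1/2;  -(1/8)·log₂(1/2) = 0.1250
H(P|Q) = 0.1250 + 0.0000 + 0.1250
  = 0.2500 bits
H(P) - H(P|Q) = 1.0613 - 0.2500 = 0.8113 bits

Both sides equal 0.8113 bits, so I(P;Q) = H(P) - H(P|Q) ✓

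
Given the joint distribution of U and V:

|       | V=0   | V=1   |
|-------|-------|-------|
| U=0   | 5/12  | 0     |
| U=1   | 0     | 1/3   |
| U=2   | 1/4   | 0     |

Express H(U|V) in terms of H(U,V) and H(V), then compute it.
H(U|V) = H(U,V) - H(V)

Marginal P(V) (column sums):
  P(V=0) = 5/12 + 0 + 1/4 = 2/3
  P(V=1) = 0 + 1/3 + 0 = 1/3

H(U,V) = -[(5/12)·log₂(5/12) + (1/3)·log₂(1/3) + (1/4)·log₂(1/4)]
  = 0.5263 + 0.5283 + 0.5000
  = 1.5546 bits
H(V) = -[(2/3)·log₂(2/3) + (1/3)·log₂(1/3)]
  = 0.3900 + 0.5283
  = 0.9183 bits

H(U|V) = 1.5546 - 0.9183 = 0.6363 bits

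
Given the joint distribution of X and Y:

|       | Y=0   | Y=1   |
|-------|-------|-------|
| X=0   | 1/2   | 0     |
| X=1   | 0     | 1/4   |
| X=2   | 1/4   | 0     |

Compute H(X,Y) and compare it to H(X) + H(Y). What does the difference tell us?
Marginal P(X) (row sums):
  P(X=0) = 1/2 + 0 = 1/2
  P(X=1) = 0 + 1/4 = 1/4
  P(X=2) = 1/4 + 0 = 1/4
Marginal P(Y) (column sums):
  P(Y=0) = 1/2 + 0 + 1/4 = 3/4
  P(Y=1) = 0 + 1/4 + 0 = 1/4

H(X,Y) = -[(1/2)·log₂(1/2) + (1/4)·log₂(1/4) + (1/4)·log₂(1/4)]
  = 0.5000 + 0.5000 + 0.5000
  = 1.5000 bits
H(X) = -[(1/2)·log₂(1/2) + (1/4)·log₂(1/4) + (1/4)·log₂(1/4)]
  = 0.5000 + 0.5000 + 0.5000
  = 1.5000 bits
H(Y) = -[(3/4)·log₂(3/4) + (1/4)·log₂(1/4)]
  = 0.3113 + 0.5000
  = 0.8113 bits

H(X) + H(Y) = 1.5000 + 0.8113 = 2.3113 bits
Difference: H(X) + H(Y) - H(X,Y) = 2.3113 - 1.5000 = 0.8113 bits = I(X;Y)

The difference is the mutual information; it is positive here, so X and Y are dependent (knowing one reduces uncertainty about the other by 0.8113 bits).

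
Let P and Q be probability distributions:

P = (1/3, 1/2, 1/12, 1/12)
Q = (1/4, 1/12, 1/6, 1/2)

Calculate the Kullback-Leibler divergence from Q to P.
D(P||Q) = Σ P(i) log₂(P(i)/Q(i))
  i=0: (1/3) × log₂((1/3)/(1/4)) = (1/3) × log₂(4/3) = 0.1383
  i=1: (1/2) × log₂((1/2)/(1/12)) = (1/2) × log₂(6) = 1.2925
  i=2: (1/12) × log₂((1/12)/(1/6)) = (1/12) × log₂(1/2) = -0.0833
  i=3: (1/12) × log₂((1/12)/(1/2)) = (1/12) × log₂(1/6) = -0.2154
D(P||Q) = 0.1383 + 1.2925 - 0.0833 - 0.2154
  = 1.1321 bits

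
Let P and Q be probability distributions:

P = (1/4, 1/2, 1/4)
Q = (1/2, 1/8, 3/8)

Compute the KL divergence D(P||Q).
D(P||Q) = Σ P(i) log₂(P(i)/Q(i))
  i=0: (1/4) × log₂((1/4)/(1/2)) = (1/4) × log₂(1/2) = -0.2500
  i=1: (1/2) × log₂((1/2)/(1/8)) = (1/2) × log₂(4) = 1.0000
  i=2: (1/4) × log₂((1/4)/(3/8)) = (1/4) × log₂(2/3) = -0.1462
D(P||Q) = -0.2500 + 1.0000 - 0.1462
  = 0.6038 bits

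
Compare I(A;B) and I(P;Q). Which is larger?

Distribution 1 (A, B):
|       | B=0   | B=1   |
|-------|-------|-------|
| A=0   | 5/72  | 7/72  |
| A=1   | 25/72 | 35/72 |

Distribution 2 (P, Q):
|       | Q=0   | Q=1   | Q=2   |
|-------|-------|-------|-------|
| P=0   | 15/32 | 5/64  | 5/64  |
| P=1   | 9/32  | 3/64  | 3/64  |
Distribution 1 (A, B):
Marginal P(A) (row sums):
  P(A=0) = 5/72 + 7/72 = 1/6
  P(A=1) = 25/72 + 35/72 = 5/6
Marginal P(B) (column sums):
  P(B=0) = 5/72 + 25/72 = 5/12
  P(B=1) = 7/72 + 35/72 = 7/12

H(A) = -[(1/6)·log₂(1/6) + (5/6)·log₂(5/6)]
  = 0.4308 + 0.2192
  = 0.6500 bits
H(B) = -[(5/12)·log₂(5/12) + (7/12)·log₂(7/12)]
  = 0.5263 + 0.4536
  = 0.9799 bits
H(A,B) = -[(5/72)·log₂(5/72) + (7/72)·log₂(7/72) + (25/72)·log₂(25/72) + (35/72)·log₂(35/72)]
  = 0.2672 + 0.3269 + 0.5299 + 0.5059
  = 1.6299 bits

I(A;B) = H(A) + H(B) - H(A,B)
  = 0.6500 + 0.9799 - 1.6299
  = 0.0000 bits

Distribution 2 (P, Q):
Marginal P(P) (row sums):
  P(P=0) = 15/32 + 5/64 + 5/64 = 5/8
  P(P=1) = 9/32 + 3/64 + 3/64 = 3/8
Marginal P(Q) (column sums):
  P(Q=0) = 15/32 + 9/32 = 3/4
  P(Q=1) = 5/64 + 3/64 = 1/8
  P(Q=2) = 5/64 + 3/64 = 1/8

H(P) = -[(5/8)·log₂(5/8) + (3/8)·log₂(3/8)]
  = 0.4238 + 0.5306
  = 0.9544 bits
H(Q) = -[(3/4)·log₂(3/4) + (1/8)·log₂(1/8) + (1/8)·log₂(1/8)]
  = 0.3113 + 0.3750 + 0.3750
  = 1.0613 bits
H(P,Q) = -[(15/32)·log₂(15/32) + (5/64)·log₂(5/64) + (5/64)·log₂(5/64) + (9/32)·log₂(9/32) + (3/64)·log₂(3/64) + (3/64)·log₂(3/64)]
  = 0.5124 + 0.2873 + 0.2873 + 0.5147 + 0.2070 + 0.2070
  = 2.0157 bits

I(P;Q) = H(P) + H(Q) - H(P,Q)
  = 0.9544 + 1.0613 - 2.0157
  = 0.0000 bits

Both joint tables factor as the product of their marginals, so I(A;B) = I(P;Q) = 0 bits: neither is larger (both pairs are independent).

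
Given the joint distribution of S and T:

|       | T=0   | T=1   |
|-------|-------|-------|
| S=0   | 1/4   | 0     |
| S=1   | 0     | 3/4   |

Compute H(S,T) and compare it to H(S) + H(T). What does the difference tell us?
Marginal P(S) (row sums):
  P(S=0) = 1/4 + 0 = 1/4
  P(S=1) = 0 + 3/4 = 3/4
Marginal P(T) (column sums):
  P(T=0) = 1/4 + 0 = 1/4
  P(T=1) = 0 + 3/4 = 3/4

H(S,T) = -[(1/4)·log₂(1/4) + (3/4)·log₂(3/4)]
  = 0.5000 + 0.3113
  = 0.8113 bits
H(S) = -[(1/4)·log₂(1/4) + (3/4)·log₂(3/4)]
  = 0.5000 + 0.3113
  = 0.8113 bits
H(T) = -[(1/4)·log₂(1/4) + (3/4)·log₂(3/4)]
  = 0.5000 + 0.3113
  = 0.8113 bits

H(S) + H(T) = 0.8113 + 0.8113 = 1.6226 bits
Difference: H(S) + H(T) - H(S,T) = 1.6226 - 0.8113 = 0.8113 bits = I(S;T)

The difference is the mutual information; it is positive here, so S and T are dependent (knowing one reduces uncertainty about the other by 0.8113 bits).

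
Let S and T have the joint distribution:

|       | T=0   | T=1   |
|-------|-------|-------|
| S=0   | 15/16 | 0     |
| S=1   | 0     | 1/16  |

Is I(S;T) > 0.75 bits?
Marginal P(S) (row sums):
  P(S=0) = 15/16 + 0 = 15/16
  P(S=1) = 0 + 1/16 = 1/16
Marginal P(T) (column sums):
  P(T=0) = 15/16 + 0 = 15/16
  P(T=1) = 0 + 1/16 = 1/16

H(S) = -[(15/16)·log₂(15/16) + (1/16)·log₂(1/16)]
  = 0.0873 + 0.2500
  = 0.3373 bits
H(T) = -[(15/16)·log₂(15/16) + (1/16)·log₂(1/16)]
  = 0.0873 + 0.2500
  = 0.3373 bits
H(S,T) = -[(15/16)·log₂(15/16) + (1/16)·log₂(1/16)]
  = 0.0873 + 0.2500
  = 0.3373 bits

I(S;T) = H(S) + H(T) - H(S,T)
  = 0.3373 + 0.3373 - 0.3373
  = 0.3373 bits

No. I(S;T) = 0.3373 bits, which is ≤ 0.75 bits.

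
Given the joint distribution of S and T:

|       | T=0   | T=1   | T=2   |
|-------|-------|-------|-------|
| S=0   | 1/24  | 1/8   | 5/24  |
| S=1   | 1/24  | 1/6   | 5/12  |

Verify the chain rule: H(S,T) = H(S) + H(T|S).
Left side:
H(S,T) = -[(1/24)·log₂(1/24) + (1/8)·log₂(1/8) + (5/24)·log₂(5/24) + (1/24)·log₂(1/24) + (1/6)·log₂(1/6) + (5/12)·log₂(5/12)]
  = 0.1910 + 0.3750 + 0.4715 + 0.1910 + 0.4308 + 0.5263
  = 2.1856 bits

Right side:
Marginal P(S) (row sums):
  P(S=0) = 1/24 + 1/8 + 5/24 = 3/8
  P(S=1) = 1/24 + 1/6 + 5/12 = 5/8
H(S) = -[(3/8)·log₂(3/8) + (5/8)·log₂(5/8)]
  = 0.5306 + 0.4238
  = 0.9544 bits
H(T|S) = -Σ P(S,T)·log₂ P(T|S), where P(T|S) = P(S,T) / P(S)
  (S=0,T=0): P(T|S) = (1/24)/(3/8) = 1/9;  -(1/24)·log₂(1/9) = 0.1321
  (S=0,T=1): P(T|S) = (1/8)/(3/8) = 1/3;  -(1/8)·log₂(1/3) = 0.1981
  (S=0,T=2): P(T|S) = (5/24)/(3/8) = 5/9;  -(5/24)·log₂(5/9) = 0.1767
  (S=1,T=0): P(T|S) = (1/24)/(5/8) = 1/15;  -(1/24)·log₂(1/15) = 0.1628
  (S=1,T=1): P(T|S) = (1/6)/(5/8) = 4/15;  -(1/6)·log₂(4/15) = 0.3178
  (S=1,T=2): P(T|S) = (5/12)/(5/8) = 2/3;  -(5/12)·log₂(2/3) = 0.2437
H(T|S) = 0.1321 + 0.1981 + 0.1767 + 0.1628 + 0.3178 + 0.2437
  = 1.2312 bits
H(S) + H(T|S) = 0.9544 + 1.2312 = 2.1856 bits

Both sides equal 2.1856 bits, so the chain rule holds ✓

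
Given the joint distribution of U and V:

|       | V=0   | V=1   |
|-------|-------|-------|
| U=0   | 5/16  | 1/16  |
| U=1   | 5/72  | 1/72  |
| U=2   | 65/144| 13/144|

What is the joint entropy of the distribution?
H(U,V) = -Σ P(U,V) log₂ P(U,V), summed over the non-zero cells:
H(U,V) = -[(5/16)·log₂(5/16) + (1/16)·log₂(1/16) + (5/72)·log₂(5/72) + (1/72)·log₂(1/72) + (65/144)·log₂(65/144) + (13/144)·log₂(13/144)]
  = 0.5244 + 0.2500 + 0.2672 + 0.0857 + 0.5180 + 0.3132
  = 1.9585 bits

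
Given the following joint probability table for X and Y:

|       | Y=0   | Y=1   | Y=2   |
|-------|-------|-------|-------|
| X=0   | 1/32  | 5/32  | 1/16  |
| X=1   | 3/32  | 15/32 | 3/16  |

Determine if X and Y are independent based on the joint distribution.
Marginal P(X) (row sums):
  P(X=0) = 1/32 + 5/32 + 1/16 = 1/4
  P(X=1) = 3/32 + 15/32 + 3/16 = 3/4
Marginal P(Y) (column sums):
  P(Y=0) = 1/32 + 3/32 = 1/8
  P(Y=1) = 5/32 + 15/32 = 5/8
  P(Y=2) = 1/16 + 3/16 = 1/4

X and Y are independent iff P(X=i,Y=j) = P(X=i)·P(Y=j) for every cell.
  P(X=0)·P(Y=0) = 1/4 × 1/8 = 1/32 = P(X=0,Y=0) ✓
  P(X=0)·P(Y=1) = 1/4 × 5/8 = 5/32 = P(X=0,Y=1) ✓
  P(X=0)·P(Y=2) = 1/4 × 1/4 = 1/16 = P(X=0,Y=2) ✓
  P(X=1)·P(Y=0) = 3/4 × 1/8 = 3/32 = P(X=1,Y=0) ✓
  P(X=1)·P(Y=1) = 3/4 × 5/8 = 15/32 = P(X=1,Y=1) ✓
  P(X=1)·P(Y=2) = 3/4 × 1/4 = 3/16 = P(X=1,Y=2) ✓

Yes, X and Y are independent: every cell factors, so I(X;Y) = 0 bits.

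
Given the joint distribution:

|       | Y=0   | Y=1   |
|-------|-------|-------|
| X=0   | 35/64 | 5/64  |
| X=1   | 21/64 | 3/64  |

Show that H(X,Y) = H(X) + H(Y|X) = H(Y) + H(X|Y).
Marginal P(X) (row sums):
  P(X=0) = 35/64 + 5/64 = 5/8
  P(X=1) = 21/64 + 3/64 = 3/8
Marginal P(Y) (column sums):
  P(Y=0) = 35/64 + 21/64 = 7/8
  P(Y=1) = 5/64 + 3/64 = 1/8

Decomposition 1: H(X) + H(Y|X)
H(X) = -[(5/8)·log₂(5/8) + (3/8)·log₂(3/8)]
  = 0.4238 + 0.5306
  = 0.9544 bits
H(Y|X) = -Σ P(X,Y)·log₂ P(Y|X), where P(Y|X) = P(X,Y) / P(X)
  (X=0,Y=0): P(Y|X) = (35/64)/(5/8) = 7/8;  -(35/64)·log₂(7/8) = 0.1054
  (X=0,Y=1): P(Y|X) = (5/64)/(5/8) = 1/8;  -(5/64)·log₂(1/8) = 0.2344
  (X=1,Y=0): P(Y|X) = (21/64)/(3/8) = 7/8;  -(21/64)·log₂(7/8) = 0.0632
  (X=1,Y=1): P(Y|X) = (3/64)/(3/8) = 1/8;  -(3/64)·log₂(1/8) = 0.1406
H(Y|X) = 0.1054 + 0.2344 + 0.0632 + 0.1406
  = 0.5436 bits
H(X) + H(Y|X) = 0.9544 + 0.5436 = 1.4980 bits

Decomposition 2: H(Y) + H(X|Y)
H(Y) = -[(7/8)·log₂(7/8) + (1/8)·log₂(1/8)]
  = 0.1686 + 0.3750
  = 0.5436 bits
H(X|Y) = -Σ P(X,Y)·log₂ P(X|Y), where P(X|Y) = P(X,Y) / P(Y)
  (X=0,Y=0): P(X|Y) = (35/64)/(7/8) = 5/8;  -(35/64)·log₂(5/8) = 0.3708
  (X=0,Y=1): P(X|Y) = (5/64)/(1/8) = 5/8;  -(5/64)·log₂(5/8) = 0.0530
  (X=1,Y=0): P(X|Y) = (21/64)/(7/8) = 3/8;  -(21/64)·log₂(3/8) = 0.4643
  (X=1,Y=1): P(X|Y) = (3/64)/(1/8) = 3/8;  -(3/64)·log₂(3/8) = 0.0663
H(X|Y) = 0.3708 + 0.0530 + 0.4643 + 0.0663
  = 0.9544 bits
H(Y) + H(X|Y) = 0.5436 + 0.9544 = 1.4980 bits

Direct computation of the joint entropy:
H(X,Y) = -[(35/64)·log₂(35/64) + (5/64)·log₂(5/64) + (21/64)·log₂(21/64) + (3/64)·log₂(3/64)]
  = 0.4762 + 0.2873 + 0.5275 + 0.2070
  = 1.4980 bits

All three agree: H(X,Y) = 1.4980 bits ✓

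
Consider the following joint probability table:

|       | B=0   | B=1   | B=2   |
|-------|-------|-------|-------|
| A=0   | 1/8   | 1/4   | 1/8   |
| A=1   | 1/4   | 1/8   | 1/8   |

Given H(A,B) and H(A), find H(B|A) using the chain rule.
From the chain rule: H(A,B) = H(A) + H(B|A)
Therefore: H(B|A) = H(A,B) - H(A)

H(A,B) = -[(1/8)·log₂(1/8) + (1/4)·log₂(1/4) + (1/8)·log₂(1/8) + (1/4)·log₂(1/4) + (1/8)·log₂(1/8) + (1/8)·log₂(1/8)]
  = 0.3750 + 0.5000 + 0.3750 + 0.5000 + 0.3750 + 0.3750
  = 2.5000 bits
Marginal P(A) (row sums):
  P(A=0) = 1/8 + 1/4 + 1/8 = 1/2
  P(A=1) = 1/4 + 1/8 + 1/8 = 1/2
H(A) = -[(1/2)·log₂(1/2) + (1/2)·log₂(1/2)]
  = 0.5000 + 0.5000
  = 1.0000 bits

H(B|A) = 2.5000 - 1.0000 = 1.5000 bits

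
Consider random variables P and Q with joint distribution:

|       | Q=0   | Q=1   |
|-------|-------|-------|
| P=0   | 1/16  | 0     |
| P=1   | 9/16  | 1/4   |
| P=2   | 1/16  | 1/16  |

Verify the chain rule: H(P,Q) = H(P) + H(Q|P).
Left side:
H(P,Q) = -[(1/16)·log₂(1/16) + (9/16)·log₂(9/16) + (1/4)·log₂(1/4) + (1/16)·log₂(1/16) + (1/16)·log₂(1/16)]
  = 0.2500 + 0.4669 + 0.5000 + 0.2500 + 0.2500
  = 1.7169 bits

Right side:
Marginal P(P) (row sums):
  P(P=0) = 1/16 + 0 = 1/16
  P(P=1) = 9/16 + 1/4 = 13/16
  P(P=2) = 1/16 + 1/16 = 1/8
H(P) = -[(1/16)·log₂(1/16) + (13/16)·log₂(13/16) + (1/8)·log₂(1/8)]
  = 0.2500 + 0.2434 + 0.3750
  = 0.8684 bits
H(Q|P) = -Σ P(P,Q)·log₂ P(Q|P), where P(Q|P) = P(P,Q) / P(P)
  (cells with P(P,Q) = 0 contribute 0)
  (P=0,Q=0): P(Q|P) = (1/16)/(1/16) = 1;  -(1/16)·log₂(1) = 0.0000
  (P=1,Q=0): P(Q|P) = (9/16)/(13/16) = 9/13;  -(9/16)·log₂(9/13) = 0.2984
  (P=1,Q=1): P(Q|P) = (1/4)/(13/16) = 4/13;  -(1/4)·log₂(4/13) = 0.4251
  (P=2,Q=0): P(Q|P) = (1/16)/(1/8) = 1/2;  -(1/16)·log₂(1/2) = 0.0625
  (P=2,Q=1): P(Q|P) = (1/16)/(1/8) = 1/2;  -(1/16)·log₂(1/2) = 0.0625
H(Q|P) = 0.0000 + 0.2984 + 0.4251 + 0.0625 + 0.0625
  = 0.8485 bits
H(P) + H(Q|P) = 0.8684 + 0.8485 = 1.7169 bits

Both sides equal 1.7169 bits, so the chain rule holds ✓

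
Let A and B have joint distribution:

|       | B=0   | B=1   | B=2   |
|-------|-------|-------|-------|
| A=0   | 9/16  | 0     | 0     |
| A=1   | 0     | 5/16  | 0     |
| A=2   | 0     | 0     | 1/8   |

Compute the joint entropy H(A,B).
H(A,B) = -Σ P(A,B) log₂ P(A,B), summed over the non-zero cells:
H(A,B) = -[(9/16)·log₂(9/16) + (5/16)·log₂(5/16) + (1/8)·log₂(1/8)]
  = 0.4669 + 0.5244 + 0.3750
  = 1.3663 bits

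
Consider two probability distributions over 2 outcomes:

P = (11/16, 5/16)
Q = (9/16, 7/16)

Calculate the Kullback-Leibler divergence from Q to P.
D(P||Q) = Σ P(i) log₂(P(i)/Q(i))
  i=0: (11/16) × log₂((11/16)/(9/16)) = (11/16) × log₂(11/9) = 0.1990
  i=1: (5/16) × log₂((5/16)/(7/16)) = (5/16) × log₂(5/7) = -0.1517
D(P||Q) = 0.1990 - 0.1517
  = 0.0473 bits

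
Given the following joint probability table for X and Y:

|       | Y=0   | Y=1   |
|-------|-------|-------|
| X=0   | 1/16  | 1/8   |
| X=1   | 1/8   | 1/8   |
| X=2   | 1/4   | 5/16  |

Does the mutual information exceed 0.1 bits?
Marginal P(X) (row sums):
  P(X=0) = 1/16 + 1/8 = 3/16
  P(X=1) = 1/8 + 1/8 = 1/4
  P(X=2) = 1/4 + 5/16 = 9/16
Marginal P(Y) (column sums):
  P(Y=0) = 1/16 + 1/8 + 1/4 = 7/16
  P(Y=1) = 1/8 + 1/8 + 5/16 = 9/16

H(X) = -[(3/16)·log₂(3/16) + (1/4)·log₂(1/4) + (9/16)·log₂(9/16)]
  = 0.4528 + 0.5000 + 0.4669
  = 1.4197 bits
H(Y) = -[(7/16)·log₂(7/16) + (9/16)·log₂(9/16)]
  = 0.5218 + 0.4669
  = 0.9887 bits
H(X,Y) = -[(1/16)·log₂(1/16) + (1/8)·log₂(1/8) + (1/8)·log₂(1/8) + (1/8)·log₂(1/8) + (1/4)·log₂(1/4) + (5/16)·log₂(5/16)]
  = 0.2500 + 0.3750 + 0.3750 + 0.3750 + 0.5000 + 0.5244
  = 2.3994 bits

I(X;Y) = H(X) + H(Y) - H(X,Y)
  = 1.4197 + 0.9887 - 2.3994
  = 0.0090 bits

No. I(X;Y) = 0.0090 bits, which is ≤ 0.1 bits.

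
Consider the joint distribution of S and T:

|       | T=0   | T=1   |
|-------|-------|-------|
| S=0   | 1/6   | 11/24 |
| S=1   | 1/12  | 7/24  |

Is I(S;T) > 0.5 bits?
Marginal P(S) (row sums):
  P(S=0) = 1/6 + 11/24 = 5/8
  P(S=1) = 1/12 + 7/24 = 3/8
Marginal P(T) (column sums):
  P(T=0) = 1/6 + 1/12 = 1/4
  P(T=1) = 11/24 + 7/24 = 3/4

H(S) = -[(5/8)·log₂(5/8) + (3/8)·log₂(3/8)]
  = 0.4238 + 0.5306
  = 0.9544 bits
H(T) = -[(1/4)·log₂(1/4) + (3/4)·log₂(3/4)]
  = 0.5000 + 0.3113
  = 0.8113 bits
H(S,T) = -[(1/6)·log₂(1/6) + (11/24)·log₂(11/24) + (1/12)·log₂(1/12) + (7/24)·log₂(7/24)]
  = 0.4308 + 0.5159 + 0.2987 + 0.5185
  = 1.7639 bits

I(S;T) = H(S) + H(T) - H(S,T)
  = 0.9544 + 0.8113 - 1.7639
  = 0.0018 bits

No. I(S;T) = 0.0018 bits, which is ≤ 0.5 bits.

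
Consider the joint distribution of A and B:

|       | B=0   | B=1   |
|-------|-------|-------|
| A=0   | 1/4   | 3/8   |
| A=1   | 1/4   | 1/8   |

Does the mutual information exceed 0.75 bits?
Marginal P(A) (row sums):
  P(A=0) = 1/4 + 3/8 = 5/8
  P(A=1) = 1/4 + 1/8 = 3/8
Marginal P(B) (column sums):
  P(B=0) = 1/4 + 1/4 = 1/2
  P(B=1) = 3/8 + 1/8 = 1/2

H(A) = -[(5/8)·log₂(5/8) + (3/8)·log₂(3/8)]
  = 0.4238 + 0.5306
  = 0.9544 bits
H(B) = -[(1/2)·log₂(1/2) + (1/2)·log₂(1/2)]
  = 0.5000 + 0.5000
  = 1.0000 bits
H(A,B) = -[(1/4)·log₂(1/4) + (3/8)·log₂(3/8) + (1/4)·log₂(1/4) + (1/8)·log₂(1/8)]
  = 0.5000 + 0.5306 + 0.5000 + 0.3750
  = 1.9056 bits

I(A;B) = H(A) + H(B) - H(A,B)
  = 0.9544 + 1.0000 - 1.9056
  = 0.0488 bits

No. I(A;B) = 0.0488 bits, which is ≤ 0.75 bits.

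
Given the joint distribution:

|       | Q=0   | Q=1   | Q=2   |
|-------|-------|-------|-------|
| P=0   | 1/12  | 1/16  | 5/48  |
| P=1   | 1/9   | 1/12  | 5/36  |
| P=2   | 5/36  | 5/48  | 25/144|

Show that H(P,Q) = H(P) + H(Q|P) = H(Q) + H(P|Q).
Marginal P(P) (row sums):
  P(P=0) = 1/12 + 1/16 + 5/48 = 1/4
  P(P=1) = 1/9 + 1/12 + 5/36 = 1/3
  P(P=2) = 5/36 + 5/48 + 25/144 = 5/12
Marginal P(Q) (column sums):
  P(Q=0) = 1/12 + 1/9 + 5/36 = 1/3
  P(Q=1) = 1/16 + 1/12 + 5/48 = 1/4
  P(Q=2) = 5/48 + 5/36 + 25/144 = 5/12

Decomposition 1: H(P) + H(Q|P)
H(P) = -[(1/4)·log₂(1/4) + (1/3)·log₂(1/3) + (5/12)·log₂(5/12)]
  = 0.5000 + 0.5283 + 0.5263
  = 1.5546 bits
H(Q|P) = -Σ P(P,Q)·log₂ P(Q|P), where P(Q|P) = P(P,Q) / P(P)
  (P=0,Q=0): P(Q|P) = (1/12)/(1/4) = 1/3;  -(1/12)·log₂(1/3) = 0.1321
  (P=0,Q=1): P(Q|P) = (1/16)/(1/4) = 1/4;  -(1/16)·log₂(1/4) = 0.1250
  (P=0,Q=2): P(Q|P) = (5/48)/(1/4) = 5/12;  -(5/48)·log₂(5/12) = 0.1316
  (P=1,Q=0): P(Q|P) = (1/9)/(1/3) = 1/3;  -(1/9)·log₂(1/3) = 0.1761
  (P=1,Q=1): P(Q|P) = (1/12)/(1/3) = 1/4;  -(1/12)·log₂(1/4) = 0.1667
  (P=1,Q=2): P(Q|P) = (5/36)/(1/3) = 5/12;  -(5/36)·log₂(5/12) = 0.1754
  (P=2,Q=0): P(Q|P) = (5/36)/(5/12) = 1/3;  -(5/36)·log₂(1/3) = 0.2201
  (P=2,Q=1): P(Q|P) = (5/48)/(5/12) = 1/4;  -(5/48)·log₂(1/4) = 0.2083
  (P=2,Q=2): P(Q|P) = (25/144)/(5/12) = 5/12;  -(25/144)·log₂(5/12) = 0.2193
H(Q|P) = 0.1321 + 0.1250 + 0.1316 + 0.1761 + 0.1667 + 0.1754 + 0.2201 + 0.2083 + 0.2193
  = 1.5546 bits
H(P) + H(Q|P) = 1.5546 + 1.5546 = 3.1092 bits

Decomposition 2: H(Q) + H(P|Q)
H(Q) = -[(1/3)·log₂(1/3) + (1/4)·log₂(1/4) + (5/12)·log₂(5/12)]
  = 0.5283 + 0.5000 + 0.5263
  = 1.5546 bits
H(P|Q) = -Σ P(P,Q)·log₂ P(P|Q), where P(P|Q) = P(P,Q) / P(Q)
  (P=0,Q=0): P(P|Q) = (1/12)/(1/3) = 1/4;  -(1/12)·log₂(1/4) = 0.1667
  (P=0,Q=1): P(P|Q) = (1/16)/(1/4) = 1/4;  -(1/16)·log₂(1/4) = 0.1250
  (P=0,Q=2): P(P|Q) = (5/48)/(5/12) = 1/4;  -(5/48)·log₂(1/4) = 0.2083
  (P=1,Q=0): P(P|Q) = (1/9)/(1/3) = 1/3;  -(1/9)·log₂(1/3) = 0.1761
  (P=1,Q=1): P(P|Q) = (1/12)/(1/4) = 1/3;  -(1/12)·log₂(1/3) = 0.1321
  (P=1,Q=2): P(P|Q) = (5/36)/(5/12) = 1/3;  -(5/36)·log₂(1/3) = 0.2201
  (P=2,Q=0): P(P|Q) = (5/36)/(1/3) = 5/12;  -(5/36)·log₂(5/12) = 0.1754
  (P=2,Q=1): P(P|Q) = (5/48)/(1/4) = 5/12;  -(5/48)·log₂(5/12) = 0.1316
  (P=2,Q=2): P(P|Q) = (25/144)/(5/12) = 5/12;  -(25/144)·log₂(5/12) = 0.2193
H(P|Q) = 0.1667 + 0.1250 + 0.2083 + 0.1761 + 0.1321 + 0.2201 + 0.1754 + 0.1316 + 0.2193
  = 1.5546 bits
H(Q) + H(P|Q) = 1.5546 + 1.5546 = 3.1092 bits

Direct computation of the joint entropy:
H(P,Q) = -[(1/12)·log₂(1/12) + (1/16)·log₂(1/16) + (5/48)·log₂(5/48) + (1/9)·log₂(1/9) + (1/12)·log₂(1/12) + (5/36)·log₂(5/36) + (5/36)·log₂(5/36) + (5/48)·log₂(5/48) + (25/144)·log₂(25/144)]
  = 0.2987 + 0.2500 + 0.3399 + 0.3522 + 0.2987 + 0.3956 + 0.3956 + 0.3399 + 0.4386
  = 3.1092 bits

All three agree: H(P,Q) = 3.1092 bits ✓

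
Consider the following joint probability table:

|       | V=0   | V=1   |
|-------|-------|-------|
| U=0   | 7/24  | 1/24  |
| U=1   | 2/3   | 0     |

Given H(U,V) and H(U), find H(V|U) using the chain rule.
From the chain rule: H(U,V) = H(U) + H(V|U)
Therefore: H(V|U) = H(U,V) - H(U)

H(U,V) = -[(7/24)·log₂(7/24) + (1/24)·log₂(1/24) + (2/3)·log₂(2/3)]
  = 0.5185 + 0.1910 + 0.3900
  = 1.0995 bits
Marginal P(U) (row sums):
  P(U=0) = 7/24 + 1/24 = 1/3
  P(U=1) = 2/3 + 0 = 2/3
H(U) = -[(1/3)·log₂(1/3) + (2/3)·log₂(2/3)]
  = 0.5283 + 0.3900
  = 0.9183 bits

H(V|U) = 1.0995 - 0.9183 = 0.1812 bits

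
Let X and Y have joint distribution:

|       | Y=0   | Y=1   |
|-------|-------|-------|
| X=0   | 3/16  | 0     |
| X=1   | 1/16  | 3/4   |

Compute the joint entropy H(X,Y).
H(X,Y) = -Σ P(X,Y) log₂ P(X,Y), summed over the non-zero cells:
H(X,Y) = -[(3/16)·log₂(3/16) + (1/16)·log₂(1/16) + (3/4)·log₂(3/4)]
  = 0.4528 + 0.2500 + 0.3113
  = 1.0141 bits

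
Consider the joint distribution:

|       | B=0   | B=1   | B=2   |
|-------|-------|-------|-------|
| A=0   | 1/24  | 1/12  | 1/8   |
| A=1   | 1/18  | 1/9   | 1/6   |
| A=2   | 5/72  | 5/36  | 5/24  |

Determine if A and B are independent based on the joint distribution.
Marginal P(A) (row sums):
  P(A=0) = 1/24 + 1/12 + 1/8 = 1/4
  P(A=1) = 1/18 + 1/9 + 1/6 = 1/3
  P(A=2) = 5/72 + 5/36 + 5/24 = 5/12
Marginal P(B) (column sums):
  P(B=0) = 1/24 + 1/18 + 5/72 = 1/6
  P(B=1) = 1/12 + 1/9 + 5/36 = 1/3
  P(B=2) = 1/8 + 1/6 + 5/24 = 1/2

A and B are independent iff P(A=i,B=j) = P(A=i)·P(B=j) for every cell.
  P(A=0)·P(B=0) = 1/4 × 1/6 = 1/24 = P(A=0,B=0) ✓
  P(A=0)·P(B=1) = 1/4 × 1/3 = 1/12 = P(A=0,B=1) ✓
  P(A=0)·P(B=2) = 1/4 × 1/2 = 1/8 = P(A=0,B=2) ✓
  P(A=1)·P(B=0) = 1/3 × 1/6 = 1/18 = P(A=1,B=0) ✓
  P(A=1)·P(B=1) = 1/3 × 1/3 = 1/9 = P(A=1,B=1) ✓
  P(A=1)·P(B=2) = 1/3 × 1/2 = 1/6 = P(A=1,B=2) ✓
  P(A=2)·P(B=0) = 5/12 × 1/6 = 5/72 = P(A=2,B=0) ✓
  P(A=2)·P(B=1) = 5/12 × 1/3 = 5/36 = P(A=2,B=1) ✓
  P(A=2)·P(B=2) = 5/12 × 1/2 = 5/24 = P(A=2,B=2) ✓

Yes, A and B are independent: every cell factors, so I(A;B) = 0 bits.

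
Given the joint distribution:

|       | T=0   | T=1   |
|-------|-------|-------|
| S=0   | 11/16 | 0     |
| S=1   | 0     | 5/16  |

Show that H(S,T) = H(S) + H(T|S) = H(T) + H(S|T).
Marginal P(S) (row sums):
  P(S=0) = 11/16 + 0 = 11/16
  P(S=1) = 0 + 5/16 = 5/16
Marginal P(T) (column sums):
  P(T=0) = 11/16 + 0 = 11/16
  P(T=1) = 0 + 5/16 = 5/16

Decomposition 1: H(S) + H(T|S)
H(S) = -[(11/16)·log₂(11/16) + (5/16)·log₂(5/16)]
  = 0.3716 + 0.5244
  = 0.8960 bits
H(T|S) = -Σ P(S,T)·log₂ P(T|S), where P(T|S) = P(S,T) / P(S)
  (cells with P(S,T) = 0 contribute 0)
  (S=0,T=0): P(T|S) = (11/16)/(11/16) = 1;  -(11/16)·log₂(1) = 0.0000
  (S=1,T=1): P(T|S) = (5/16)/(5/16) = 1;  -(5/16)·log₂(1) = 0.0000
H(T|S) = 0.0000 + 0.0000
  = 0.0000 bits
H(S) + H(T|S) = 0.8960 + 0.0000 = 0.8960 bits

Decomposition 2: H(T) + H(S|T)
H(T) = -[(11/16)·log₂(11/16) + (5/16)·log₂(5/16)]
  = 0.3716 + 0.5244
  = 0.8960 bits
H(S|T) = -Σ P(S,T)·log₂ P(S|T), where P(S|T) = P(S,T) / P(T)
  (cells with P(S,T) = 0 contribute 0)
  (S=0,T=0): P(S|T) = (11/16)/(11/16) = 1;  -(11/16)·log₂(1) = 0.0000
  (S=1,T=1): P(S|T) = (5/16)/(5/16) = 1;  -(5/16)·log₂(1) = 0.0000
H(S|T) = 0.0000 + 0.0000
  = 0.0000 bits
H(T) + H(S|T) = 0.8960 + 0.0000 = 0.8960 bits

Direct computation of the joint entropy:
H(S,T) = -[(11/16)·log₂(11/16) + (5/16)·log₂(5/16)]
  = 0.3716 + 0.5244
  = 0.8960 bits

All three agree: H(S,T) = 0.8960 bits ✓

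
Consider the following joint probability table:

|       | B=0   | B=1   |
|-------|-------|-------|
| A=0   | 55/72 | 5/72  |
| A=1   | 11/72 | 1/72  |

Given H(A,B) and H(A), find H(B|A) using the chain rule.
From the chain rule: H(A,B) = H(A) + H(B|A)
Therefore: H(B|A) = H(A,B) - H(A)

H(A,B) = -[(55/72)·log₂(55/72) + (5/72)·log₂(5/72) + (11/72)·log₂(11/72) + (1/72)·log₂(1/72)]
  = 0.2968 + 0.2672 + 0.4141 + 0.0857
  = 1.0638 bits
Marginal P(A) (row sums):
  P(A=0) = 55/72 + 5/72 = 5/6
  P(A=1) = 11/72 + 1/72 = 1/6
H(A) = -[(5/6)·log₂(5/6) + (1/6)·log₂(1/6)]
  = 0.2192 + 0.4308
  = 0.6500 bits

H(B|A) = 1.0638 - 0.6500 = 0.4138 bits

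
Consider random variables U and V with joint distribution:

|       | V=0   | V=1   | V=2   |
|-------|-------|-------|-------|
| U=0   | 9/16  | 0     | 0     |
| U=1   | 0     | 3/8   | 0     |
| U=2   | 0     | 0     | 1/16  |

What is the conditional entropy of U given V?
Marginal P(V) (column sums):
  P(V=0) = 9/16 + 0 + 0 = 9/16
  P(V=1) = 0 + 3/8 + 0 = 3/8
  P(V=2) = 0 + 0 + 1/16 = 1/16

H(U|V) = -Σ P(U,V)·log₂ P(U|V), where P(U|V) = P(U,V) / P(V)
  (cells with P(U,V) = 0 contribute 0)
  (U=0,V=0): P(U|V) = (9/16)/(9/16) = 1;  -(9/16)·log₂(1) = 0.0000
  (U=1,V=1): P(U|V) = (3/8)/(3/8) = 1;  -(3/8)·log₂(1) = 0.0000
  (U=2,V=2): P(U|V) = (1/16)/(1/16) = 1;  -(1/16)·log₂(1) = 0.0000
H(U|V) = 0.0000 + 0.0000 + 0.0000
  = 0.0000 bits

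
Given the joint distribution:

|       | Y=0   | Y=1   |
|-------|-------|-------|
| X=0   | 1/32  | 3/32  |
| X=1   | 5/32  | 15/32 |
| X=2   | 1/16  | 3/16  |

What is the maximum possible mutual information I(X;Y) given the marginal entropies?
The upper bound on mutual information is I(X;Y) ≤ min(H(X), H(Y)).

Marginal P(X) (row sums):
  P(X=0) = 1/32 + 3/32 = 1/8
  P(X=1) = 5/32 + 15/32 = 5/8
  P(X=2) = 1/16 + 3/16 = 1/4
Marginal P(Y) (column sums):
  P(Y=0) = 1/32 + 5/32 + 1/16 = 1/4
  P(Y=1) = 3/32 + 15/32 + 3/16 = 3/4

H(X) = -[(1/8)·log₂(1/8) + (5/8)·log₂(5/8) + (1/4)·log₂(1/4)]
  = 0.3750 + 0.4238 + 0.5000
  = 1.2988 bits
H(Y) = -[(1/4)·log₂(1/4) + (3/4)·log₂(3/4)]
  = 0.5000 + 0.3113
  = 0.8113 bits

Maximum possible I(X;Y) = min(1.2988, 0.8113) = 0.8113 bits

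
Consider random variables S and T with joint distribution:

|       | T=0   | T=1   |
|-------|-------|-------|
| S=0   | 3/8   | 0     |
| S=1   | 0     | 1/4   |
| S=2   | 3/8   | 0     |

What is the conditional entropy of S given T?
Marginal P(T) (column sums):
  P(T=0) = 3/8 + 0 + 3/8 = 3/4
  P(T=1) = 0 + 1/4 + 0 = 1/4

H(S|T) = -Σ P(S,T)·log₂ P(S|T), where P(S|T) = P(S,T) / P(T)
  (cells with P(S,T) = 0 contribute 0)
  (S=0,T=0): P(S|T) = (3/8)/(3/4) = 1/2;  -(3/8)·log₂(1/2) = 0.3750
  (S=1,T=1): P(S|T) = (1/4)/(1/4) = 1;  -(1/4)·log₂(1) = 0.0000
  (S=2,T=0): P(S|T) = (3/8)/(3/4) = 1/2;  -(3/8)·log₂(1/2) = 0.3750
H(S|T) = 0.3750 + 0.0000 + 0.3750
  = 0.7500 bits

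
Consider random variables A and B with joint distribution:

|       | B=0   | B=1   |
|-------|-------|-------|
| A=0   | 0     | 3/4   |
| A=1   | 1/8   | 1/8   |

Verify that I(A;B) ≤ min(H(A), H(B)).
Marginal P(A) (row sums):
  P(A=0) = 0 + 3/4 = 3/4
  P(A=1) = 1/8 + 1/8 = 1/4
Marginal P(B) (column sums):
  P(B=0) = 0 + 1/8 = 1/8
  P(B=1) = 3/4 + 1/8 = 7/8

H(A) = -[(3/4)·log₂(3/4) + (1/4)·log₂(1/4)]
  = 0.3113 + 0.5000
  = 0.8113 bits
H(B) = -[(1/8)·log₂(1/8) + (7/8)·log₂(7/8)]
  = 0.3750 + 0.1686
  = 0.5436 bits
H(A,B) = -[(3/4)·log₂(3/4) + (1/8)·log₂(1/8) + (1/8)·log₂(1/8)]
  = 0.3113 + 0.3750 + 0.3750
  = 1.0613 bits

I(A;B) = H(A) + H(B) - H(A,B)
  = 0.8113 + 0.5436 - 1.0613
  = 0.2936 bits

min(H(A), H(B)) = min(0.8113, 0.5436) = 0.5436 bits
Since 0.2936 ≤ 0.5436, the bound is satisfied ✓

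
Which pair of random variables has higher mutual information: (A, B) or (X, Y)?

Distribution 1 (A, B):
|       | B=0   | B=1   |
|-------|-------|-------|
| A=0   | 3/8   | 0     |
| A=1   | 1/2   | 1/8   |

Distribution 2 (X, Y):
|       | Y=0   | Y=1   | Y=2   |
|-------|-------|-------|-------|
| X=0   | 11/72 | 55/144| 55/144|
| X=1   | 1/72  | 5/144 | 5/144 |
Distribution 1 (A, B):
Marginal P(A) (row sums):
  P(A=0) = 3/8 + 0 = 3/8
  P(A=1) = 1/2 + 1/8 = 5/8
Marginal P(B) (column sums):
  P(B=0) = 3/8 + 1/2 = 7/8
  P(B=1) = 0 + 1/8 = 1/8

H(A) = -[(3/8)·log₂(3/8) + (5/8)·log₂(5/8)]
  = 0.5306 + 0.4238
  = 0.9544 bits
H(B) = -[(7/8)·log₂(7/8) + (1/8)·log₂(1/8)]
  = 0.1686 + 0.3750
  = 0.5436 bits
H(A,B) = -[(3/8)·log₂(3/8) + (1/2)·log₂(1/2) + (1/8)·log₂(1/8)]
  = 0.5306 + 0.5000 + 0.3750
  = 1.4056 bits

I(A;B) = H(A) + H(B) - H(A,B)
  = 0.9544 + 0.5436 - 1.4056
  = 0.0924 bits

Distribution 2 (X, Y):
Marginal P(X) (row sums):
  P(X=0) = 11/72 + 55/144 + 55/144 = 11/12
  P(X=1) = 1/72 + 5/144 + 5/144 = 1/12
Marginal P(Y) (column sums):
  P(Y=0) = 11/72 + 1/72 = 1/6
  P(Y=1) = 55/144 + 5/144 = 5/12
  P(Y=2) = 55/144 + 5/144 = 5/12

H(X) = -[(11/12)·log₂(11/12) + (1/12)·log₂(1/12)]
  = 0.1151 + 0.2987
  = 0.4138 bits
H(Y) = -[(1/6)·log₂(1/6) + (5/12)·log₂(5/12) + (5/12)·log₂(5/12)]
  = 0.4308 + 0.5263 + 0.5263
  = 1.4834 bits
H(X,Y) = -[(11/72)·log₂(11/72) + (55/144)·log₂(55/144) + (55/144)·log₂(55/144) + (1/72)·log₂(1/72) + (5/144)·log₂(5/144) + (5/144)·log₂(5/144)]
  = 0.4141 + 0.5304 + 0.5304 + 0.0857 + 0.1683 + 0.1683
  = 1.8972 bits

I(X;Y) = H(X) + H(Y) - H(X,Y)
  = 0.4138 + 1.4834 - 1.8972
  = 0.0000 bits

I(A;B) = 0.0924 bits > I(X;Y) = 0.0000 bits, so (A, B) has the higher mutual information (stronger dependence).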